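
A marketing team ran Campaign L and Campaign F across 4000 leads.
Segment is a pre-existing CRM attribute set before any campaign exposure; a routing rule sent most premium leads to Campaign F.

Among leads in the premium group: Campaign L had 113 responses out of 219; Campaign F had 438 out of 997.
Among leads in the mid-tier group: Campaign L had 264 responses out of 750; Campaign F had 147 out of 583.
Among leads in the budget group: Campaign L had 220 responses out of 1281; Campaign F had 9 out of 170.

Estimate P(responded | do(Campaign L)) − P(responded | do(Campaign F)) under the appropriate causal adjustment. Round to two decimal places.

Customer segment differs across campaigns for reasons unrelated to any effect of the campaign itself, and it separately predicts the outcome — a classic confounder. We must compare within customer segment levels.
Adjusting over the population distribution of customer segment: 0.304·(0.516−0.439) + 0.333·(0.352−0.252) + 0.363·(0.172−0.053) = +0.100.

+0.10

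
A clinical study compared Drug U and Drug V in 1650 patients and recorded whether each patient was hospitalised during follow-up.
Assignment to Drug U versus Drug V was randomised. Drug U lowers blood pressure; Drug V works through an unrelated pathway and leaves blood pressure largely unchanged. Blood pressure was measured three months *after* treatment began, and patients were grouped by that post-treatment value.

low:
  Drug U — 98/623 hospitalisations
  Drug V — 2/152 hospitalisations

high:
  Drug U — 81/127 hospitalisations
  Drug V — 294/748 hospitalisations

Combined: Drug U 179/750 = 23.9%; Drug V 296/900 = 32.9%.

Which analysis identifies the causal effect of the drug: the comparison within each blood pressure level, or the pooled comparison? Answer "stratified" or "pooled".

The stratified and pooled comparisons disagree (Drug V wins within each blood pressure; Drug U wins overall), so the answer turns on the causal role of blood pressure.
Because the drug influences blood pressure, blood pressure is a post-treatment mediator, not a confounder. Stratifying on it would bias the estimate; the causal effect is the crude pooled difference.
Pooled: Drug U 23.9% vs Drug V 32.9%; Drug U is lower overall.

pooled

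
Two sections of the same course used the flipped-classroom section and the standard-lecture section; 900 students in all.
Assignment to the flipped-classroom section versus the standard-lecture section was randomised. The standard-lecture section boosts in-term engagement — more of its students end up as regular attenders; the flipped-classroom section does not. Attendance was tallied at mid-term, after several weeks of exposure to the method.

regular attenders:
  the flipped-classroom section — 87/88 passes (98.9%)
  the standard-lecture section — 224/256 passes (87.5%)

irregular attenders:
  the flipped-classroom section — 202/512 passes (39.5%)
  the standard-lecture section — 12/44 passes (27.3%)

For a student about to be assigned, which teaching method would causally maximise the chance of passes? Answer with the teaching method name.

The stratified and pooled comparisons disagree (the flipped-classroom section wins within each mid-term attendance; the standard-lecture section wins overall), so the answer turns on the causal role of mid-term attendance.
Mid-term attendance is downstream of the teaching method. One should not condition on a consequence of treatment, so the overall rates are the right comparison.
Pooled: the flipped-classroom section 48.2% vs the standard-lecture section 78.7%; the standard-lecture section is higher overall.

the standard-lecture section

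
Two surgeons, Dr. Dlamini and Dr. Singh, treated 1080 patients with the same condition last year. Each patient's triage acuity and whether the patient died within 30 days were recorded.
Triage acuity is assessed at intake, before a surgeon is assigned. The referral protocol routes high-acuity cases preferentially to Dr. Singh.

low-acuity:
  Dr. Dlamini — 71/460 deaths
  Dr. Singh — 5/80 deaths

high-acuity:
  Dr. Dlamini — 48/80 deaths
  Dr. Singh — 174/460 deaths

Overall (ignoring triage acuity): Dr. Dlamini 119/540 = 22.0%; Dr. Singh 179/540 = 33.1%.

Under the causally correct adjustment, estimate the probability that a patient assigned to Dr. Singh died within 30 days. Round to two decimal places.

0.22

Within every triage acuity level Dr. Singh has the lower rate, yet pooled Dr. Dlamini does — Simpson's reversal.
Triage acuity is set before the surgeon has any effect — it is not caused by the surgeon — and it independently drives the outcome. That makes it a confounder, so the causal comparison is within triage acuity levels.
Standardising Dr. Singh to the population triage acuity mix: 0.500·5/80 + 0.500·174/460 = 0.220.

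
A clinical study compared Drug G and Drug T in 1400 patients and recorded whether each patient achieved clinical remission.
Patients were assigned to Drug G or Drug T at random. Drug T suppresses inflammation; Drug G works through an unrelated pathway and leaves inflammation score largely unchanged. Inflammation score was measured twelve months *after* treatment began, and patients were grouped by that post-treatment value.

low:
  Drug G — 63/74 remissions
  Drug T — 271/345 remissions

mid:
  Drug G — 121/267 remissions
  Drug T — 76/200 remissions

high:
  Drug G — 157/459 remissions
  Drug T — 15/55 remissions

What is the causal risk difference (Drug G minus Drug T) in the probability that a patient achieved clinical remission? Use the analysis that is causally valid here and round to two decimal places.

-0.18

Within every inflammation score level Drug G has the higher rate, yet pooled Drug T does — Simpson's reversal.
Inflammation score lies on the pathway drug → inflammation score → outcome, so adjusting for it blocks the indirect effect. For the total causal effect of drug, use the unadjusted pooled rates.
The causal difference is the pooled difference: 0.426 − 0.603 = -0.177.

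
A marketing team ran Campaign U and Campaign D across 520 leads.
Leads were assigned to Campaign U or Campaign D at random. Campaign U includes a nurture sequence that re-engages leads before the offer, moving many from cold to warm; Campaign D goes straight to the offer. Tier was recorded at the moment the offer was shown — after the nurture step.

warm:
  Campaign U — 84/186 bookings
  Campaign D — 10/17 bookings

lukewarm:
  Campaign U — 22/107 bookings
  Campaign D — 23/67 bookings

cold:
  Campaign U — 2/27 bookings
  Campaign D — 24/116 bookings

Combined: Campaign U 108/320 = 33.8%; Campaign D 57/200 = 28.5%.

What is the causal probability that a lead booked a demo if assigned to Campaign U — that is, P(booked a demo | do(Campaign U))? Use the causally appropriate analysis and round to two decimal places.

The distribution of engagement tier is itself part of what the campaign does — it is an intermediate outcome. Holding it fixed would remove that part of the effect; the total effect is the pooled difference.
So P(outcome | do(Campaign U)) is just the pooled rate for Campaign U: 108/320 = 0.338.

0.34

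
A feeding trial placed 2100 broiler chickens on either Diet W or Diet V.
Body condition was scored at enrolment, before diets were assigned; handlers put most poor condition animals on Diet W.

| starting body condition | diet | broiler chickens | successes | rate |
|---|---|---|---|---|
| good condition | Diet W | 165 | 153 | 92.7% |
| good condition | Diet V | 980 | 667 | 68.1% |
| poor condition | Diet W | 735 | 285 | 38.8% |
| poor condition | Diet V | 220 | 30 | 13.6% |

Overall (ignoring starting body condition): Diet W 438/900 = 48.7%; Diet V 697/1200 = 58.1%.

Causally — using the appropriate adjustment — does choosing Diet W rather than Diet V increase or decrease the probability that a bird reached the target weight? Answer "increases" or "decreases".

The starting body condition-specific comparison favours Diet W throughout, but the pooled figures favour Diet V. The question is whether to condition on starting body condition.
Starting body condition differs across diets for reasons unrelated to any effect of the diet itself, and it separately predicts the outcome — a classic confounder. We must compare within starting body condition levels.
Within each level — good condition: 92.7% vs 68.1%; poor condition: 38.8% vs 13.6% — Diet W is higher every time.

increases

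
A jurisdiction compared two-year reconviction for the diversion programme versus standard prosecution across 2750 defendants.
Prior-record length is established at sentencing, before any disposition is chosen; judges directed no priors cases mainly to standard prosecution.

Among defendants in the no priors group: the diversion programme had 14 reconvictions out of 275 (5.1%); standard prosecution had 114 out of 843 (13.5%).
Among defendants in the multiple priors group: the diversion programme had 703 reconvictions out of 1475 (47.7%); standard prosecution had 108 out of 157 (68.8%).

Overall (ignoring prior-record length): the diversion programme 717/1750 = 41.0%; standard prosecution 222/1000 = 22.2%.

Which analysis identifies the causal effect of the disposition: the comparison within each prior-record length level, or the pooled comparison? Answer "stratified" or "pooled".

Here prior-record length is a common cause — it drives both which disposition a case falls under and the outcome. The crude comparison mixes populations; the stratum-specific rates are the causally relevant ones.
Within each level — no priors: 5.1% vs 13.5%; multiple priors: 47.7% vs 68.8% — the diversion programme is lower every time.

stratified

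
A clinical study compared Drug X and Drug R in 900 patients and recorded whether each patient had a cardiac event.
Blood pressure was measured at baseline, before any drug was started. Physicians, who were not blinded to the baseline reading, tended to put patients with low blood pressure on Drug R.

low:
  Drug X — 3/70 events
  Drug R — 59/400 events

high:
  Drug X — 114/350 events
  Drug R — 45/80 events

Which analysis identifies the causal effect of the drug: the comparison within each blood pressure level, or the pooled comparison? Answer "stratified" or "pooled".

Nothing the drug does changes blood pressure; the imbalance is an allocation artefact. With blood pressure also predicting the outcome, the pooled figure is confounded, and the within-stratum comparison is the causal one.
Within each level — low: 4.3% vs 14.8%; high: 32.6% vs 56.2% — Drug X is lower every time.

stratified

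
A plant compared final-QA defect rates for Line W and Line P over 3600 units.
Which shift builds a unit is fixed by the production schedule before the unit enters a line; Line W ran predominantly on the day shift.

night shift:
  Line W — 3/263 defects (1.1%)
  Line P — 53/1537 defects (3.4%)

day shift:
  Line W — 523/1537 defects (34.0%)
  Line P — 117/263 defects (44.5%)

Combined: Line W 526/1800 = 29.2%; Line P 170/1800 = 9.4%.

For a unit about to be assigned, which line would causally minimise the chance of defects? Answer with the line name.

Line W

The shift-specific comparison favours Line W throughout, but the pooled figures favour Line P. The question is whether to condition on shift.
The imbalance in shift arose from how units were allocated, not from anything the line did; and shift independently affects the outcome. The pooled gap is confounded — condition on shift.
Within each level — night shift: 1.1% vs 3.4%; day shift: 34.0% vs 44.5% — Line W is lower every time.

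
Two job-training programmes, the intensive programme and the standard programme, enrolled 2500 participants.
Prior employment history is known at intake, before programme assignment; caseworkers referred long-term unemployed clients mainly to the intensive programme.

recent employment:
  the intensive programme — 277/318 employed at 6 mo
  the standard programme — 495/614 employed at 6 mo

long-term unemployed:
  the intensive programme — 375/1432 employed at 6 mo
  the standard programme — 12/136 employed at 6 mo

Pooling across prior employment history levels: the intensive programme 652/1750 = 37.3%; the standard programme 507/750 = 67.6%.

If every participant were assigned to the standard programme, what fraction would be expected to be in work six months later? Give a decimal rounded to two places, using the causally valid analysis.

The prior employment history-specific comparison favours the intensive programme throughout, but the pooled figures favour the standard programme. The question is whether to condition on prior employment history.
Prior employment history satisfies the back-door criterion: it is not a descendant of the programme, and it blocks the spurious path from programme to outcome. Adjusting for it (i.e., using the within-prior employment history rates) gives the causal effect.
Standardising the standard programme to the population prior employment history mix: 0.373·495/614 + 0.627·12/136 = 0.356.

0.36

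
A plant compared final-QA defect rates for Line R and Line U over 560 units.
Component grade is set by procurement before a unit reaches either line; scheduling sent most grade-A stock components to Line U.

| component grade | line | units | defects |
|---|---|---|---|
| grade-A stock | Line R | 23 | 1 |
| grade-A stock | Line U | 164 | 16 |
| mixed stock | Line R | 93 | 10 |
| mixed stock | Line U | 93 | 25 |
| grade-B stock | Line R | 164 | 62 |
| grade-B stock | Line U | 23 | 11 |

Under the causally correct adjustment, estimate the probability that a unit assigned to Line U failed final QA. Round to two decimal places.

0.28

The stratified and pooled comparisons disagree (Line R wins within each component grade; Line U wins overall), so the answer turns on the causal role of component grade.
Component grade satisfies the back-door criterion: it is not a descendant of the line, and it blocks the spurious path from line to outcome. Adjusting for it (i.e., using the within-component grade rates) gives the causal effect.
Standardising Line U to the population component grade mix: 0.334·16/164 + 0.332·25/93 + 0.334·11/23 = 0.282.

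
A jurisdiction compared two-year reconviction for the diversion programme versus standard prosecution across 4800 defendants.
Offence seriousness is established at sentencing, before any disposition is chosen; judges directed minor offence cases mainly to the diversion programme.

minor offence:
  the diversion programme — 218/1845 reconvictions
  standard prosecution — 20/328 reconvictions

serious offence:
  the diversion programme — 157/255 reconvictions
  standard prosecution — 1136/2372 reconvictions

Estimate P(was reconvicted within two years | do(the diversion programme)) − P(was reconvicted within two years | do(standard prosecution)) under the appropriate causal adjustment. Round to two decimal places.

+0.10

Offence seriousness satisfies the back-door criterion: it is not a descendant of the disposition, and it blocks the spurious path from disposition to outcome. Adjusting for it (i.e., using the within-offence seriousness rates) gives the causal effect.
Adjusting over the population distribution of offence seriousness: 0.453·(0.118−0.061) + 0.547·(0.616−0.479) = +0.101.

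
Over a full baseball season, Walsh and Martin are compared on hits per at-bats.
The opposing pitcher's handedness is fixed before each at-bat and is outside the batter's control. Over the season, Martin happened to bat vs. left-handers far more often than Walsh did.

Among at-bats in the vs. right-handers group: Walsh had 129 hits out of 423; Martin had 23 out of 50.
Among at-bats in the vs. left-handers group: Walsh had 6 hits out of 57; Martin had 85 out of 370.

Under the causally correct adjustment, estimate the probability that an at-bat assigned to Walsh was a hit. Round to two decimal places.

The stratified and pooled comparisons disagree (Martin wins within each pitcher handedness; Walsh wins overall), so the answer turns on the causal role of pitcher handedness.
Nothing the player does changes pitcher handedness; the imbalance is an allocation artefact. With pitcher handedness also predicting the outcome, the pooled figure is confounded, and the within-stratum comparison is the causal one.
Standardising Walsh to the population pitcher handedness mix: 0.526·129/423 + 0.474·6/57 = 0.210.

0.21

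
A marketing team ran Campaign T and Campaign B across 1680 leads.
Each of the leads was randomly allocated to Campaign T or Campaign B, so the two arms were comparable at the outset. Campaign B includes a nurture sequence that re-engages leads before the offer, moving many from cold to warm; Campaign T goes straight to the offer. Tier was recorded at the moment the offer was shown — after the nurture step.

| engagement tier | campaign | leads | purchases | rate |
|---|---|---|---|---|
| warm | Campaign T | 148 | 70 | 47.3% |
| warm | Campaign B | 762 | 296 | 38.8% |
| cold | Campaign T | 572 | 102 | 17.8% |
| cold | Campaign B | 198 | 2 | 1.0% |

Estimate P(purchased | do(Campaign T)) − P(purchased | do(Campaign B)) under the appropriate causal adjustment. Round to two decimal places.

Stratifying would compare campaigns among leads the campaigns themselves sorted into engagement tier groups — a form of selection on an intermediate. The unconditioned pooled rates give the total causal effect.
The causal difference is the pooled difference: 0.239 − 0.310 = -0.072.

-0.07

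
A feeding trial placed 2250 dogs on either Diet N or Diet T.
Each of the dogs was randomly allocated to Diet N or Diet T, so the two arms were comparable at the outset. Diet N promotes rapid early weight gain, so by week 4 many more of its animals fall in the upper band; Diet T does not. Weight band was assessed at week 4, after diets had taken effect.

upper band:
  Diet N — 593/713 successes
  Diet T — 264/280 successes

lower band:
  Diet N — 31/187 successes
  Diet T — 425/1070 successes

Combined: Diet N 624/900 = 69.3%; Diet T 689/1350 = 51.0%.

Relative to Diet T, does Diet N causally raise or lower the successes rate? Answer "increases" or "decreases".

increases

Week-4 weight band is downstream of the diet. One should not condition on a consequence of treatment, so the overall rates are the right comparison.
Pooled: Diet N 69.3% vs Diet T 51.0%; Diet N is higher overall.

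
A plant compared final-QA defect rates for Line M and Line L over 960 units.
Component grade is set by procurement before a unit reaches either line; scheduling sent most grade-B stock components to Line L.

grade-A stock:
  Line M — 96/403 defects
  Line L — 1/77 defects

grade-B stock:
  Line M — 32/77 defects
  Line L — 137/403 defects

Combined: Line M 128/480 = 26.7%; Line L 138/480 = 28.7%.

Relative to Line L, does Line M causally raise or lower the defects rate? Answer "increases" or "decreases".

Within every component grade level Line L has the lower rate, yet pooled Line M does — Simpson's reversal.
Component grade satisfies the back-door criterion: it is not a descendant of the line, and it blocks the spurious path from line to outcome. Adjusting for it (i.e., using the within-component grade rates) gives the causal effect.
Within each level — grade-A stock: 23.8% vs 1.3%; grade-B stock: 41.6% vs 34.0% — Line L is lower every time.

increases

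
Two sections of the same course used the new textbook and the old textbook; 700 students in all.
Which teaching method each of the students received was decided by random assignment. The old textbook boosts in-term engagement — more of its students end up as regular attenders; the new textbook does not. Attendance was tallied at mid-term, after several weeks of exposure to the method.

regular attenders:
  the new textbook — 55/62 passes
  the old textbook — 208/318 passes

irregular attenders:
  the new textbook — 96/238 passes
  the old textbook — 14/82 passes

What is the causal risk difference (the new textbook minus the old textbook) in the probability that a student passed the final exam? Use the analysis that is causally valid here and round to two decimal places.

The mid-term attendance-specific comparison favours the new textbook throughout, but the pooled figures favour the old textbook. The question is whether to condition on mid-term attendance.
Stratifying would compare teaching methods among students the teaching methods themselves sorted into mid-term attendance groups — a form of selection on an intermediate. The unconditioned pooled rates give the total causal effect.
The causal difference is the pooled difference: 0.503 − 0.555 = -0.052.

-0.05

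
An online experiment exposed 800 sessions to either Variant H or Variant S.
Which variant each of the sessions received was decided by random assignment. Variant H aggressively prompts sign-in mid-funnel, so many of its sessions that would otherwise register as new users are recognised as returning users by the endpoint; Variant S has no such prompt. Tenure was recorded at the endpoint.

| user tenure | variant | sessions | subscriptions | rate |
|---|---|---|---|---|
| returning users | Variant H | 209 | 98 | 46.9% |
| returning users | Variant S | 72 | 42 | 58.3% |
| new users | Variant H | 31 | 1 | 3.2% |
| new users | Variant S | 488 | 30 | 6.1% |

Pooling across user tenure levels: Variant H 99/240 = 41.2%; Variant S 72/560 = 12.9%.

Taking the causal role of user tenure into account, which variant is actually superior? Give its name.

Variant H

User tenure is downstream of the variant. One should not condition on a consequence of treatment, so the overall rates are the right comparison.
Pooled: Variant H 41.2% vs Variant S 12.9%; Variant H is higher overall.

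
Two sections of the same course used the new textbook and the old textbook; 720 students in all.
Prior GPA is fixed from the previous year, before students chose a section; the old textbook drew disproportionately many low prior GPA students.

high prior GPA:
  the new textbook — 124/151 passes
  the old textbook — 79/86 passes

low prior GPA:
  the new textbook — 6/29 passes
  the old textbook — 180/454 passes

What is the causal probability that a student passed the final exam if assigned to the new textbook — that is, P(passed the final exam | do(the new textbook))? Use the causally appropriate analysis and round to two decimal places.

0.41

the old textbook is higher inside every prior GPA band stratum but the new textbook is higher in aggregate. Whether to stratify depends on how prior GPA band relates to the teaching method.
The imbalance in prior GPA band arose from how students were allocated, not from anything the teaching method did; and prior GPA band independently affects the outcome. The pooled gap is confounded — condition on prior GPA band.
Standardising the new textbook to the population prior GPA band mix: 0.329·124/151 + 0.671·6/29 = 0.409.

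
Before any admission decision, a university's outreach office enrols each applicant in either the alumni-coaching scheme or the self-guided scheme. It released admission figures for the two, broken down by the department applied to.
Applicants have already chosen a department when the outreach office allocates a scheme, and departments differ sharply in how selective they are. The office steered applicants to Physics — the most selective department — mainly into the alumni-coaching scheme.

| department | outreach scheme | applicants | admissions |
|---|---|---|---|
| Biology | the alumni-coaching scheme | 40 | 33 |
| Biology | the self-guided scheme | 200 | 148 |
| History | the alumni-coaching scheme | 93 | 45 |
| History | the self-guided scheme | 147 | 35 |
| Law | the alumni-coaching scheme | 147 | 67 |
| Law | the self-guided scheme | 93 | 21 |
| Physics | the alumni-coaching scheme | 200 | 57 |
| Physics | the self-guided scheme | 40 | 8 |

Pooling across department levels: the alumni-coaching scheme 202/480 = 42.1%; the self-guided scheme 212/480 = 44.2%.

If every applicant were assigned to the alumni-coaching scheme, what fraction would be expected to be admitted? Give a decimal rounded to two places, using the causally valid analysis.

0.51

Department differs across outreach schemes for reasons unrelated to any effect of the outreach scheme itself, and it separately predicts the outcome — a classic confounder. We must compare within department levels.
Standardising the alumni-coaching scheme to the population department mix: 0.250·33/40 + 0.250·45/93 + 0.250·67/147 + 0.250·57/200 = 0.512.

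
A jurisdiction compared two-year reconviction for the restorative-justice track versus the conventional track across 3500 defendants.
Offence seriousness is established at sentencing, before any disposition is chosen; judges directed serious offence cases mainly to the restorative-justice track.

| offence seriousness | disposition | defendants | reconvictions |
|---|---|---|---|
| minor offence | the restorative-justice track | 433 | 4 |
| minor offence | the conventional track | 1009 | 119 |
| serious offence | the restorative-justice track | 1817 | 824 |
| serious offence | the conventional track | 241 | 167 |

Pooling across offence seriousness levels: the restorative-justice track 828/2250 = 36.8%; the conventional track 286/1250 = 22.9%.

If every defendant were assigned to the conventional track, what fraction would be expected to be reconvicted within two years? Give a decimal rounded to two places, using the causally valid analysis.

the restorative-justice track is lower inside every offence seriousness stratum but the conventional track is lower in aggregate. Whether to stratify depends on how offence seriousness relates to the disposition.
Offence seriousness differs across dispositions for reasons unrelated to any effect of the disposition itself, and it separately predicts the outcome — a classic confounder. We must compare within offence seriousness levels.
Standardising the conventional track to the population offence seriousness mix: 0.412·119/1009 + 0.588·167/241 = 0.456.

0.46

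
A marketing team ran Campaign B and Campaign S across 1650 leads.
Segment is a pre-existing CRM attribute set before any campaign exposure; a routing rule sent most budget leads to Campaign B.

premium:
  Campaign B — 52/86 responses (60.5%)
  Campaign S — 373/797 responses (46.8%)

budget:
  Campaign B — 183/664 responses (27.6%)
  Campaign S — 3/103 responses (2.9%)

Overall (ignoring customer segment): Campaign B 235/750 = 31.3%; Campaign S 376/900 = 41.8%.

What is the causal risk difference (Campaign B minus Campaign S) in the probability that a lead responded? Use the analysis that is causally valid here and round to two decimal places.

Campaign B is higher inside every customer segment stratum but Campaign S is higher in aggregate. Whether to stratify depends on how customer segment relates to the campaign.
Customer segment is set before the campaign has any effect — it is not caused by the campaign — and it independently drives the outcome. That makes it a confounder, so the causal comparison is within customer segment levels.
Adjusting over the population distribution of customer segment: 0.535·(0.605−0.468) + 0.465·(0.276−0.029) = +0.188.

+0.19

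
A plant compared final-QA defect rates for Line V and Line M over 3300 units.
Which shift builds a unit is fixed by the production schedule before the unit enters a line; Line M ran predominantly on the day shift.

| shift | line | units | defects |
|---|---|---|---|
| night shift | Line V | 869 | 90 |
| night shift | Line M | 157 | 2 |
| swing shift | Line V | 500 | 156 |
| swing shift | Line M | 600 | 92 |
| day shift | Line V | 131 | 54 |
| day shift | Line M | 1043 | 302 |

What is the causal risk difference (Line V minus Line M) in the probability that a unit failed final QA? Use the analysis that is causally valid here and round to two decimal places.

+0.12

Here shift is a common cause — it drives both which line a case falls under and the outcome. The crude comparison mixes populations; the stratum-specific rates are the causally relevant ones.
Adjusting over the population distribution of shift: 0.311·(0.104−0.013) + 0.333·(0.312−0.153) + 0.356·(0.412−0.290) = +0.125.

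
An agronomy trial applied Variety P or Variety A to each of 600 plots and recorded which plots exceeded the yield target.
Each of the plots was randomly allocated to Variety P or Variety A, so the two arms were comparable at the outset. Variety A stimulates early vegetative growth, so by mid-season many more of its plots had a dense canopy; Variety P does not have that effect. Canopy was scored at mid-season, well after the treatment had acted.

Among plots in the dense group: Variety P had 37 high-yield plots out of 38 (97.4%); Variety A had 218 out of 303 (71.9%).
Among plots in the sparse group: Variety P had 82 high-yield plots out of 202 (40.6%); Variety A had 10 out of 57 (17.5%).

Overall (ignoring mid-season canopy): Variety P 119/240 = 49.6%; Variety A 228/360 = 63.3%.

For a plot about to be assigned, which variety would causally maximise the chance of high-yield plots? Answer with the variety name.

Variety A

Stratifying would compare varietys among plots the varietys themselves sorted into mid-season canopy groups — a form of selection on an intermediate. The unconditioned pooled rates give the total causal effect.
Pooled: Variety P 49.6% vs Variety A 63.3%; Variety A is higher overall.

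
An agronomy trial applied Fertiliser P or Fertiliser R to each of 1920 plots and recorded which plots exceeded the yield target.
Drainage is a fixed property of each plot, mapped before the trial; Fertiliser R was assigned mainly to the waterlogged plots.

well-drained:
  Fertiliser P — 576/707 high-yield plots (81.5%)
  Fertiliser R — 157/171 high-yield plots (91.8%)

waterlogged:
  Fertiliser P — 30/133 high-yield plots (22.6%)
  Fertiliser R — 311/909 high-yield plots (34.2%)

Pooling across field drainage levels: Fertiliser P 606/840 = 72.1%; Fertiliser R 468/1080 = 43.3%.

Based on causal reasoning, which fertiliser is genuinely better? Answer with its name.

Fertiliser R

The field drainage-specific comparison favours Fertiliser R throughout, but the pooled figures favour Fertiliser P. The question is whether to condition on field drainage.
Field drainage is set before the fertiliser has any effect — it is not caused by the fertiliser — and it independently drives the outcome. That makes it a confounder, so the causal comparison is within field drainage levels.
Within each level — well-drained: 81.5% vs 91.8%; waterlogged: 22.6% vs 34.2% — Fertiliser R is higher every time.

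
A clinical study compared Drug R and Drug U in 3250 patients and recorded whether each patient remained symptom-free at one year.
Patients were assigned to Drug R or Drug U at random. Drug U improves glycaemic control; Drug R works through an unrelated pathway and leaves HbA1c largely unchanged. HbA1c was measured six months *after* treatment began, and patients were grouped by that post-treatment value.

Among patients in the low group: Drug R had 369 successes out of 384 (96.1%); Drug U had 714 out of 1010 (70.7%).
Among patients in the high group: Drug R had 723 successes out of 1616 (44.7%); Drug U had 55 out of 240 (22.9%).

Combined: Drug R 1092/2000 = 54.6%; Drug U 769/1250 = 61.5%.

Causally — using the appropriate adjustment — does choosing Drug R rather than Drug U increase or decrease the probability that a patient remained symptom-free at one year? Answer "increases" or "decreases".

decreases

Drug R is higher inside every HbA1c stratum but Drug U is higher in aggregate. Whether to stratify depends on how HbA1c relates to the drug.
HbA1c is recorded after the drug and is itself shifted by it — it sits on the causal path from drug to outcome. Conditioning on a mediator would strip out part of the effect we want; the pooled comparison gives the total causal effect.
Pooled: Drug R 54.6% vs Drug U 61.5%; Drug U is higher overall.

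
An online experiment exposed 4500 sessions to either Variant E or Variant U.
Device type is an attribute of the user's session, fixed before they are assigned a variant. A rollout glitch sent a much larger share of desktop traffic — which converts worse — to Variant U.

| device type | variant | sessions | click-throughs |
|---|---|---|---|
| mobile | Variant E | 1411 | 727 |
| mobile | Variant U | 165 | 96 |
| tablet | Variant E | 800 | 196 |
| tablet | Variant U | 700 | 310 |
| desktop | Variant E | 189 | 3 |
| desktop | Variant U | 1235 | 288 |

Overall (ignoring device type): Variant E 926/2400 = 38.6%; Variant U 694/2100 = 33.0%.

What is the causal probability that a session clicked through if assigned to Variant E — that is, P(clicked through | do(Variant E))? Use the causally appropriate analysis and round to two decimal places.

Variant U is higher inside every device type stratum but Variant E is higher in aggregate. Whether to stratify depends on how device type relates to the variant.
Here device type is a common cause — it drives both which variant a case falls under and the outcome. The crude comparison mixes populations; the stratum-specific rates are the causally relevant ones.
Standardising Variant E to the population device type mix: 0.350·727/1411 + 0.333·196/800 + 0.316·3/189 = 0.267.

0.27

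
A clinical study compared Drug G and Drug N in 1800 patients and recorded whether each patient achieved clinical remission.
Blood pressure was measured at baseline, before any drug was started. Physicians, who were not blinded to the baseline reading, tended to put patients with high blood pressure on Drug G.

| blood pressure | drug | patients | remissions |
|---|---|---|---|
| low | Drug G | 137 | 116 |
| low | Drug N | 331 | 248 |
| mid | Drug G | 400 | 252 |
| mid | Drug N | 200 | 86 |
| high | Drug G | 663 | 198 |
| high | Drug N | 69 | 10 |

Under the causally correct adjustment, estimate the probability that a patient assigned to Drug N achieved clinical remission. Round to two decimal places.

Drug G is higher inside every blood pressure stratum but Drug N is higher in aggregate. Whether to stratify depends on how blood pressure relates to the drug.
The imbalance in blood pressure arose from how patients were allocated, not from anything the drug did; and blood pressure independently affects the outcome. The pooled gap is confounded — condition on blood pressure.
Standardising Drug N to the population blood pressure mix: 0.260·248/331 + 0.333·86/200 + 0.407·10/69 = 0.397.

0.40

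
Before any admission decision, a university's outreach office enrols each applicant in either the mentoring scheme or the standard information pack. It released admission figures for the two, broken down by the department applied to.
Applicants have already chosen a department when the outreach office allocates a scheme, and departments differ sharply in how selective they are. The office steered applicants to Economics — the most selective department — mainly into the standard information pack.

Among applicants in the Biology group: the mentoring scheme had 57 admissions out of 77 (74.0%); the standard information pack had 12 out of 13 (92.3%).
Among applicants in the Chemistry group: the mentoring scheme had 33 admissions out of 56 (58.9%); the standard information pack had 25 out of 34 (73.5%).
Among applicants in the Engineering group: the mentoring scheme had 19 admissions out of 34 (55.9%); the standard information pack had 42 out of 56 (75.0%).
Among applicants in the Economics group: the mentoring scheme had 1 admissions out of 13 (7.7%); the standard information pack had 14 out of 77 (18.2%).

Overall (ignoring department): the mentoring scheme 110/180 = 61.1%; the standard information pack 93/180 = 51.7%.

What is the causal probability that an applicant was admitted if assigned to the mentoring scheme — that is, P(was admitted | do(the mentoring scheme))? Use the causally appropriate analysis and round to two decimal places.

Since department is a pre-existing factor (not a product of the outreach scheme) and it affects the outcome on its own, it is a confounder. The stratified rates, not the pooled rate, identify the causal effect.
Standardising the mentoring scheme to the population department mix: 0.250·57/77 + 0.250·33/56 + 0.250·19/34 + 0.250·1/13 = 0.491.

0.49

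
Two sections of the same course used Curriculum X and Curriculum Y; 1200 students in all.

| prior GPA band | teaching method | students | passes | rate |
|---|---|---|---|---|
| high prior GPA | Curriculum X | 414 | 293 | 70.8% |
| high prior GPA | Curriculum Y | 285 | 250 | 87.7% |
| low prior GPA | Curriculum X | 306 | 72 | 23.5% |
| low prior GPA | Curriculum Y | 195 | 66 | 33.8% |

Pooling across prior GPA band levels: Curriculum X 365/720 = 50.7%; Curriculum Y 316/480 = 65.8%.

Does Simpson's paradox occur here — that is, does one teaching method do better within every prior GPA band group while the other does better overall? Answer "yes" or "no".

Within each prior GPA band level (high prior GPA 70.8% vs 87.7%; low prior GPA 23.5% vs 33.8%), Curriculum Y has the higher rate every time. Pooled: 50.7% vs 65.8% — Curriculum Y has the higher rate overall. They agree.

no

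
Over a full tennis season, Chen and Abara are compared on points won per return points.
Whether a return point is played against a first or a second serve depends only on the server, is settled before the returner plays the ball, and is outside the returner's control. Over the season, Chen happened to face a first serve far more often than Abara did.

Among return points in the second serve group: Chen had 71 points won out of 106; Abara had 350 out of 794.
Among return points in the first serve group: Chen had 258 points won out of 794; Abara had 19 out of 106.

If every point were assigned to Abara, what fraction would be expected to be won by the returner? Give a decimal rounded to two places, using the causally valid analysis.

Here serve type is a common cause — it drives both which player a case falls under and the outcome. The crude comparison mixes populations; the stratum-specific rates are the causally relevant ones.
Standardising Abara to the population serve type mix: 0.500·350/794 + 0.500·19/106 = 0.310.

0.31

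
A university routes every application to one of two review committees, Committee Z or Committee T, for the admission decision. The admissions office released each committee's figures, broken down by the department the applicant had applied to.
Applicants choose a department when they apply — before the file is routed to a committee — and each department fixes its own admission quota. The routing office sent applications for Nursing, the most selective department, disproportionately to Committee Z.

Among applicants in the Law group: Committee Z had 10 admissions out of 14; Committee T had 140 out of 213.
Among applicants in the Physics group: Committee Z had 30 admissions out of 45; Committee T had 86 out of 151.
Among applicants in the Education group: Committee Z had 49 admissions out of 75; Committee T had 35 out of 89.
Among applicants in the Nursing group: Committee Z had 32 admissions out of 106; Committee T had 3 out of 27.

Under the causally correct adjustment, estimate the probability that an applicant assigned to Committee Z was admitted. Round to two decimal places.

0.61

The department-specific comparison favours Committee Z throughout, but the pooled figures favour Committee T. The question is whether to condition on department.
Since department is a pre-existing factor (not a product of the review committee) and it affects the outcome on its own, it is a confounder. The stratified rates, not the pooled rate, identify the causal effect.
Standardising Committee Z to the population department mix: 0.315·10/14 + 0.272·30/45 + 0.228·49/75 + 0.185·32/106 = 0.611.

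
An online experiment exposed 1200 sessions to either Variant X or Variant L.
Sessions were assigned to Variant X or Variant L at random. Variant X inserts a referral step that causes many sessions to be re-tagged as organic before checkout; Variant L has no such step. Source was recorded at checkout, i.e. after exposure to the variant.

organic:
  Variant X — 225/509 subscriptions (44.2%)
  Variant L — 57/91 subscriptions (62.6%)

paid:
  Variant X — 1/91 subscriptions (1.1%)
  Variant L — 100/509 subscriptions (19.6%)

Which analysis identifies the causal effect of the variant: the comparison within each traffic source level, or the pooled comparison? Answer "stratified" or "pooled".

pooled

Variant L is higher inside every traffic source stratum but Variant X is higher in aggregate. Whether to stratify depends on how traffic source relates to the variant.
Because the variant influences traffic source, traffic source is a post-treatment mediator, not a confounder. Stratifying on it would bias the estimate; the causal effect is the crude pooled difference.
Pooled: Variant X 37.7% vs Variant L 26.2%; Variant X is higher overall.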